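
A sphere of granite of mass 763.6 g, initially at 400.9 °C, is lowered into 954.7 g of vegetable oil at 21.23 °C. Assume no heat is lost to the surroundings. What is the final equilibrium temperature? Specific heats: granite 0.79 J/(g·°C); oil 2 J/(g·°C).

Energy conservation, ΣQ = 0:
763.6·0.79·(T − 400.9) + 954.7·2·(T − 21.23) = 0
603.24(T − 400.9) + 1909.4(T − 21.23) = 0
(603.24 + 1909.4) T = 603.24·400.9 + 1909.4·21.23
T = 282377/2512.6 ≈ 112.38 °C

T_f ≈ 112.4 °C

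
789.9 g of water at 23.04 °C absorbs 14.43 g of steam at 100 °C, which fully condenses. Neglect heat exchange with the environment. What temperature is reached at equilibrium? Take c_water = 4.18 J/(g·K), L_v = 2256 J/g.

T_f ≈ 34.1 °C

Net heat exchanged in the isolated system is zero:
condense steam: −14.43×2256 = −32554
  condensate cools 100→T: 14.43×4.18×(T − 100) = 60.32(T − 100)
  original water: 3301.8(T − 23.04)
3362.1 T = 32554 + 6031.7 + 76073 = 114659
T ≈ 34.10 °C (< 100 °C, so full condensation is consistent).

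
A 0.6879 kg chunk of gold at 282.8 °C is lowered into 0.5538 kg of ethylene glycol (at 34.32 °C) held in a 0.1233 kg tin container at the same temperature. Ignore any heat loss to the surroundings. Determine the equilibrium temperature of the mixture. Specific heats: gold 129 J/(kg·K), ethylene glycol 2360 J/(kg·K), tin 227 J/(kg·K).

T_f ≈ 49.8 °C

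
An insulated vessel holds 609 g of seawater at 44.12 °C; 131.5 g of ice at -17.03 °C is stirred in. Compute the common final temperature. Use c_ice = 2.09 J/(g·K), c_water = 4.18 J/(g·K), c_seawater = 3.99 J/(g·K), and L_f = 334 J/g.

T_f ≈ 19.7 °C

Energy conservation, ΣQ = 0:
warm ice to 0 °C: 131.5·2.09·(0 − (-17.03)) = 4680.4; latent heat to melt: 131.5·334 = 43921; warm the meltwater: 549.67 T; seawater cools: 609·3.99·(T − 44.12) = 2429.9(T − 44.12)
2979.6 T = 107208 − 48601 = 58606
T ≈ 19.67 °C — above 0 °C, consistent with complete melting.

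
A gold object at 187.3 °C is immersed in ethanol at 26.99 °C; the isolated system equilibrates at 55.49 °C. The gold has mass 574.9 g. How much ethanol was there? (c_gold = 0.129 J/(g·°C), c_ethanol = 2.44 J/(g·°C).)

m ≈ 141 g

Energy conservation, ΣQ = 0:
574.9×0.129×(55.49 − 187.3) + m×2.44×(55.49 − 26.99) = 0
69.54 m = 9775.3
m = 9775.3/69.54 ≈ 140.6 g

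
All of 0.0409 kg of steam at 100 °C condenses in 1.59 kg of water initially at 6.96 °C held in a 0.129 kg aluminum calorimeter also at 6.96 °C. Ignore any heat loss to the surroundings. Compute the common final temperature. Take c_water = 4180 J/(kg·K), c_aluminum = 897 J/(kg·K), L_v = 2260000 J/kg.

T_f ≈ 22.6 °C

Conservation of energy gives ΣQ = 0:
steam→water at 100 °C releases m L_v = 0.0409·2260000 = 92434
  condensate cools 100→T: 0.0409·4180·(T − 100) = 170.96(T − 100)
  original water: 6646.2(T − 6.96)
  cup: 115.71(T − 6.96)
6932.9 T = 92434 + 17096 + 47063 = 156593
T ≈ 22.59 °C, under the boiling point, so the assumption holds.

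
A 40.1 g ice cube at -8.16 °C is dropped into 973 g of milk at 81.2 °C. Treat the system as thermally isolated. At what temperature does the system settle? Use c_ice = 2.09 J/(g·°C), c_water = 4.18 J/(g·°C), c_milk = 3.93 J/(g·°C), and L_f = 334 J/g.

T_f ≈ 74.3 °C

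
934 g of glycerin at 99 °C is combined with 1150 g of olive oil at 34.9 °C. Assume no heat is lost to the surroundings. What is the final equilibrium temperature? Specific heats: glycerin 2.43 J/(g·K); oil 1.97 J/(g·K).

Net heat exchanged in the isolated system is zero:
934*2.43*(T − 99) + 1150*1.97*(T − 34.9) = 0
4535.1 T = 303758
T ≈ 66.98 °C

T_f ≈ 67.0 °C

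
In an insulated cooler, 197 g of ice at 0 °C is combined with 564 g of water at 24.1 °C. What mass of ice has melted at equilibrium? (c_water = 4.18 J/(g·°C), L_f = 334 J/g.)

Cooling the water to 0 °C releases 564·4.18·24.1 = 56816 J.
To melt every bit of ice: 197·334 = 65798 J.
Since 56816 < 65798 J, not all the ice melts; equilibrium is at 0 °C.
m_melt = 56816 / L_f = 170.1 g.

m_melted ≈ 170 g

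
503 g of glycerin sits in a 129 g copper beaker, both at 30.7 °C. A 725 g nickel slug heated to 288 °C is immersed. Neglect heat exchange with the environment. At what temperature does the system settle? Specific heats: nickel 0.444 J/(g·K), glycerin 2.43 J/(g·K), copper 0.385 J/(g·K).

Conservation of energy gives ΣQ = 0:
725*0.444*(T − 288) + 503*2.43*(T − 30.7) + 129*0.385*(T − 30.7) = 0
321.9(T − 288) + 1222.3(T − 30.7) + 49.66(T − 30.7) = 0
(321.9 + 1222.3 + 49.66) T = 321.9*288 + 1222.3*30.7 + 49.66*30.7
T ≈ 82.67 °C

T_f ≈ 82.7 °C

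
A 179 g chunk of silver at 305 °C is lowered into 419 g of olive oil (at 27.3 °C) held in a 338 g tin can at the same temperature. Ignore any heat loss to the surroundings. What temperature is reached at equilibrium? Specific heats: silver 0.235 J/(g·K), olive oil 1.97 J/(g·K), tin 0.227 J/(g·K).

Taking heat into each body as positive, Σ m c ΔT = 0:
179·0.235·(T − 305) + 419·1.97·(T − 27.3) + 338·0.227·(T − 27.3) = 0
(42.06 + 825.43 + 76.73) T = 42.06·305 + 825.43·27.3 + 76.73·27.3
T = 37459 / 944.22 = 39.7 °C

T_f ≈ 39.7 °C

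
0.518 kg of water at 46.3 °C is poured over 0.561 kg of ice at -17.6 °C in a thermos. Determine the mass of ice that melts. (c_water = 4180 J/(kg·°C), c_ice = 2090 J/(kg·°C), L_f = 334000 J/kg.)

m_melted ≈ 0.238 kg

Water can give up m c ΔT = 0.518·4180·46.3 = 100251 J before reaching 0 °C.
Of that, 0.561·2090·17.6 = 20636 J goes to bring the ice to 0 °C, leaving 79615 J.
Melting all 0.561 kg of ice would need 0.561·334000 = 187374 J.
Since 79615 < 187374 J, not all the ice melts; equilibrium is at 0 °C.
m_melted·334000 = 79615  ⇒  m_melted ≈ 0.2384 kg.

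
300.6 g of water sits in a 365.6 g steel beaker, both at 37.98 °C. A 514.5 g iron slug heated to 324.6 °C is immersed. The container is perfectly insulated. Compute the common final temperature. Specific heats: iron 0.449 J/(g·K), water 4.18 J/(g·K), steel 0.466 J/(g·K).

Taking heat into each body as positive, Σ m c ΔT = 0:
514.5·0.449·(T − 324.6) + 300.6·4.18·(T − 37.98) + 365.6·0.466·(T − 37.98) = 0
231.01(T − 324.6) + 1256.5(T − 37.98) + 170.37(T − 37.98) = 0
(231.01 + 1256.5 + 170.37) T = 231.01·324.6 + 1256.5·37.98 + 170.37·37.98
T ≈ 77.92 °C

T_f ≈ 77.9 °C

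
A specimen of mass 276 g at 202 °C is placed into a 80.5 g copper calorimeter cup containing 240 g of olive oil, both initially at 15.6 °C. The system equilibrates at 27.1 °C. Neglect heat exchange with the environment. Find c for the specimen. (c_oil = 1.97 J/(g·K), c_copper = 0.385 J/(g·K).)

Setting the total heat transfer to zero:
276×c×(27.1 − 202) + 240×1.97×(27.1 − 15.6) + 80.5×0.385×(27.1 − 15.6) = 0
-48272 c = -5793.6
c = -5793.6/-48272 ≈ 0.12 J/(g·K)

c ≈ 0.12 J/(g·K)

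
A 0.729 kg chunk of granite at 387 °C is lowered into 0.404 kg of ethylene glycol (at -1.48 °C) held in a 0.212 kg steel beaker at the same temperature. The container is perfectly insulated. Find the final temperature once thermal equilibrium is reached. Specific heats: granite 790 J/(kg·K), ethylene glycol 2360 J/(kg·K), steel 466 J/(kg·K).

T_f is the heat-capacity-weighted average of the initial temperatures:
T_f = (575.91*387 + 953.44*(-1.48) + 98.79*(-1.48)) / (575.91 + 953.44 + 98.79)
    = 221320 / 1628.1 ≈ 135.93 °C

T_f ≈ 135.9 °C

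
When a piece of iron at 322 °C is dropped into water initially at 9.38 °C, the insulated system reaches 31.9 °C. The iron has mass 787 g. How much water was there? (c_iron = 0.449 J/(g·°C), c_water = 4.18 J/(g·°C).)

Heat lost by the iron = heat gained by the water:
787·0.449·(322 − 31.9) = m·4.18·(31.9 − 9.38)
94.13 m = 102511  ⇒  m ≈ 1089 g

m ≈ 1090 g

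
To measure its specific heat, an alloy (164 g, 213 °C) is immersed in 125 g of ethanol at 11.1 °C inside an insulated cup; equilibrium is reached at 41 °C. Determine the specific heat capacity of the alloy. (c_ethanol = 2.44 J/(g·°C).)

c ≈ 0.323 J/(g·°C)

Heat gained plus heat lost sum to zero:
164·c·(41 − 213) + 125·2.44·(41 − 11.1) = 0
-28208 c = -9119.5
c = -9119.5/-28208 ≈ 0.3233 J/(g·°C)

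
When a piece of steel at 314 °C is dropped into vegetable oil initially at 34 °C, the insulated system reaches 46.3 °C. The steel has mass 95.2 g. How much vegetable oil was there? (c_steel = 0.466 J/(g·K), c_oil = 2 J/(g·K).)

m ≈ 483 g

|Q_steel| = |Q_oil|:
95.2·0.466·(314 − 46.3) = m·2·(46.3 − 34)
24.6 m = 11876  ⇒  m ≈ 482.8 g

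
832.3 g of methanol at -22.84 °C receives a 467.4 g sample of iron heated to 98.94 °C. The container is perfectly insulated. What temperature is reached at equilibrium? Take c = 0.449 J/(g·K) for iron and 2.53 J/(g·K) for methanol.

T_f ≈ -11.8 °C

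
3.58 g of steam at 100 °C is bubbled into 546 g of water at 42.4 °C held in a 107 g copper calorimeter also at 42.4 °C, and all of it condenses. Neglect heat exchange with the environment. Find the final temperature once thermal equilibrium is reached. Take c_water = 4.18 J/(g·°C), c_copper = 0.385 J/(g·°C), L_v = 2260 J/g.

T_f ≈ 46.2 °C

Sum of m c ΔT and latent-heat terms is zero:
latent heat released on condensation: 3.58×2260 = 8090.8; condensate cools 100→T: 3.58×4.18×(T − 100) = 14.96(T − 100); water warms: 546×4.18×(T − 42.4) = 2282.3(T − 42.4); copper cup: 107×0.385×(T − 42.4) = 41.2(T − 42.4)
2338.4 T = 8090.8 + 1496.4 + 98515 = 108103
T ≈ 46.23 °C — below 100 °C, confirming all the steam condensed.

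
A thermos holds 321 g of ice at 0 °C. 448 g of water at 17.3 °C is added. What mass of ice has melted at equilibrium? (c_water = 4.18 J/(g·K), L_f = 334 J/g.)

Cooling the water to 0 °C releases 448×4.18×17.3 = 32397 J.
To melt every bit of ice: 321×334 = 107214 J.
Since 32397 < 107214 J, not all the ice melts; equilibrium is at 0 °C.
m_melt = 32397 / L_f = 97 g.

m_melted ≈ 97 g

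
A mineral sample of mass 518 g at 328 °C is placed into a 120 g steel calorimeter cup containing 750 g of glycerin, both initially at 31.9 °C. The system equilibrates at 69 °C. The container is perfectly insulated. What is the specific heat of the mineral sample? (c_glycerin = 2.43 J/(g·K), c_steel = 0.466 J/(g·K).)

c ≈ 0.519 J/(g·K)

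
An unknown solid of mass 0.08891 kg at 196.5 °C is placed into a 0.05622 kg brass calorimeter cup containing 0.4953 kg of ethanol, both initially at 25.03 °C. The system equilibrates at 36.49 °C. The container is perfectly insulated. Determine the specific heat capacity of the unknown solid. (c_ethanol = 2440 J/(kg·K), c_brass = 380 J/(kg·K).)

c ≈ 991 J/(kg·K)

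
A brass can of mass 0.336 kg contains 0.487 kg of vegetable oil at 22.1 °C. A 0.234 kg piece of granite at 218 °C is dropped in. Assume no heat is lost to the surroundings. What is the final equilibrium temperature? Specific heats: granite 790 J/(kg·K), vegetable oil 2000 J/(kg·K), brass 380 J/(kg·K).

T_f ≈ 50.2 °C

With ΣQ=0 the equilibrium temperature is the m·c-weighted mean:
T_f = (184.86×218 + 974×22.1 + 127.68×22.1) / (184.86 + 974 + 127.68)
    = 64647 / 1286.5 ≈ 50.25 °C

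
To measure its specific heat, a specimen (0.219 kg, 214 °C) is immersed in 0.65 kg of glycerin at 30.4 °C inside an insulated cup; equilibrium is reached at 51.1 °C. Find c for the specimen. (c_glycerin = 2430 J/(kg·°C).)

Heat lost by the specimen = heat gained by the glycerin:
0.219·c·(214 − 51.1) = 0.65·2430·(51.1 − 30.4)
35.68 c = 32696  ⇒  c ≈ 916.5 J/(kg·°C)

c ≈ 916 J/(kg·°C)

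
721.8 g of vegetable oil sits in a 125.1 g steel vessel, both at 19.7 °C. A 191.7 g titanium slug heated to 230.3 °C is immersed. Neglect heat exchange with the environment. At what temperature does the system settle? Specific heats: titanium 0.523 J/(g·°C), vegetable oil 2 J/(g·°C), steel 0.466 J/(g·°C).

T_f ≈ 32.9 °C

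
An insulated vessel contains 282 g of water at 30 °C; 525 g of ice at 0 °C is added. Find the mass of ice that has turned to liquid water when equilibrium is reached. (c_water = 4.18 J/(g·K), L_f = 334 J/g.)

m_melted ≈ 106 g

Water can give up m c ΔT = 282×4.18×30 = 35363 J before reaching 0 °C.
Fully melting the ice requires m_ice L_f = 525×334 = 175350 J.
35363 J < 175350 J, so only part of the ice melts and the system sits at 0 °C.
m_melted×334 = 35363  ⇒  m_melted ≈ 105.9 g.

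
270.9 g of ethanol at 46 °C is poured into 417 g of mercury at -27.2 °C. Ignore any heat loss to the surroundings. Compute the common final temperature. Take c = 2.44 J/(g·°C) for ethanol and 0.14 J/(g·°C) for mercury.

With ΣQ=0 the equilibrium temperature is the m·c-weighted mean:
T_f = (661*46 + 58.38*(-27.2)) / (661 + 58.38)
    = 28818 / 719.38 ≈ 40.06 °C

T_f ≈ 40.1 °C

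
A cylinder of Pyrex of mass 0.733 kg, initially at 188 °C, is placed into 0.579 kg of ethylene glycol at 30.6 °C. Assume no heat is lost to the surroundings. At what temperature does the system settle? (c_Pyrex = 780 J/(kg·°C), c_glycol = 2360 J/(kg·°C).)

|Q_Pyrex| = |Q_glycol|:
0.733·780·(188 − T) = 0.579·2360·(T − 30.6)
571.74(188 − T) = 1366.4(T − 30.6)
1938.2 T = 149300  ⇒  T ≈ 77.03 °C

T_f ≈ 77.0 °C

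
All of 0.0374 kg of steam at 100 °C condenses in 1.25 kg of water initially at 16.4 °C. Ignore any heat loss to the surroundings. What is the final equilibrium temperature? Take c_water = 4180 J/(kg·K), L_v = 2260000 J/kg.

T_f ≈ 34.5 °C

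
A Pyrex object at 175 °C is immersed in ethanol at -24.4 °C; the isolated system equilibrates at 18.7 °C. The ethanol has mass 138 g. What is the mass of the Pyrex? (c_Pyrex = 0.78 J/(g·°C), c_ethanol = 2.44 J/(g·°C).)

Taking heat into each body as positive, Σ m c ΔT = 0:
m×0.78×(18.7 − 175) + 138×2.44×(18.7 − (-24.4)) = 0
-121.91 m = -14513
m = -14513/-121.91 ≈ 119 g

m ≈ 119 g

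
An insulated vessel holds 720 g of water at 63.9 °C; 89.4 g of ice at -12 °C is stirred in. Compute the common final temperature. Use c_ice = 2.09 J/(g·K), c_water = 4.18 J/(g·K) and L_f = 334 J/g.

T_f ≈ 47.4 °C

Heat gained plus heat lost sum to zero:
ice -12→0 °C: 89.4·2.09·12 = 2242.2
  latent heat to melt: 89.4·334 = 29860
  meltwater 0→T: 89.4·4.18·T = 373.69 T
  water cools: 720·4.18·(T − 63.9) = 3009.6(T − 63.9)
3383.3 T = 192313 − 32102 = 160212
T ≈ 47.35 °C. Since T > 0 °C, the all-ice-melts assumption holds.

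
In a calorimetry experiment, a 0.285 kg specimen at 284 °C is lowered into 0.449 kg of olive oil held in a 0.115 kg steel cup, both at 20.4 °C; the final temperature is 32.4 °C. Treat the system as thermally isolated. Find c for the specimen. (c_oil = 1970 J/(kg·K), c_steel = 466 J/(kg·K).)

Taking heat into each body as positive, Σ m c ΔT = 0:
0.285·c·(32.4 − 284) + 0.449·1970·(32.4 − 20.4) + 0.115·466·(32.4 − 20.4) = 0
-71.71 c = -11257
c = -11257/-71.71 ≈ 157 J/(kg·K)

c ≈ 157 J/(kg·K)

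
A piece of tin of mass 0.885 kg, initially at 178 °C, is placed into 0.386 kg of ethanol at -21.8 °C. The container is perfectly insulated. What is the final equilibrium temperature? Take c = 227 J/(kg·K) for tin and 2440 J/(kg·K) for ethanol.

T_f is the heat-capacity-weighted average of the initial temperatures:
T_f = (200.9×178 + 941.84×(-21.8)) / (200.9 + 941.84)
    = 15227 / 1142.7 ≈ 13.33 °C

T_f ≈ 13.3 °C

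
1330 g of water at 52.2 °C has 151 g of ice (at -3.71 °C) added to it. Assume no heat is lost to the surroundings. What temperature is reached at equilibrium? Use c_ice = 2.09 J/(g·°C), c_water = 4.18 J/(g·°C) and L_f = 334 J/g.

T_f ≈ 38.5 °C

Energy conservation, ΣQ = 0:
warm ice to 0 °C: 151·2.09·(0 − (-3.71)) = 1170.8
  fusion: m_ice L_f = 151·334 = 50434
  warm the meltwater: 631.18 T
  water: 5559.4(T − 52.2)
6190.6 T = 290201 − 51605 = 238596
T ≈ 38.54 °C — above 0 °C, consistent with complete melting.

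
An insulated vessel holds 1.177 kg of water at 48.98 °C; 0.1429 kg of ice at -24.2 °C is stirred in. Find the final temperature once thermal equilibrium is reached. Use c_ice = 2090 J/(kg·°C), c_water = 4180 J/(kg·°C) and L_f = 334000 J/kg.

Energy balance with sensible and latent terms:
warm ice to 0 °C: 0.1429×2090×(0 − (-24.2)) = 7227.6
  fusion: m_ice L_f = 0.1429×334000 = 47729
  warm the meltwater: 597.32 T
  water cools: 1.177×4180×(T − 48.98) = 4919.9(T − 48.98)
5517.2 T = 240975 − 54956 = 186019
T ≈ 33.72 °C. Since T > 0 °C, the all-ice-melts assumption holds.

T_f ≈ 33.7 °C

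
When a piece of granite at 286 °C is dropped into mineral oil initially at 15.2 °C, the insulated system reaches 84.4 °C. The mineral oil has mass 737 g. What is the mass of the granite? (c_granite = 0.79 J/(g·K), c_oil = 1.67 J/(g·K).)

m ≈ 535 g

Setting the total heat transfer to zero:
m×0.79×(84.4 − 286) + 737×1.67×(84.4 − 15.2) = 0
-159.26 m = -85171
m = -85171/-159.26 ≈ 534.8 g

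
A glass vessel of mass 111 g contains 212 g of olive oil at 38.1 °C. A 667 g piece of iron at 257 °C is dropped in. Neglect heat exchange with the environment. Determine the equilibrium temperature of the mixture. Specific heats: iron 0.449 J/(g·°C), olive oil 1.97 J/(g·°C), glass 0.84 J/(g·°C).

T_f ≈ 119.0 °C

Taking heat into each body as positive, Σ m c ΔT = 0:
667*0.449*(T − 257) + 212*1.97*(T − 38.1) + 111*0.84*(T − 38.1) = 0
810.36 T = 96432
T = 96432/810.36 ≈ 119.00 °C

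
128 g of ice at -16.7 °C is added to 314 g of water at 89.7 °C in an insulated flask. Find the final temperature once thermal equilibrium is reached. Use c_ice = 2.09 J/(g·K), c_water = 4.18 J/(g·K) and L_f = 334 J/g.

T_f ≈ 38.2 °C

Conservation of energy gives ΣQ = 0:
ice -16.7→0 °C: 128·2.09·16.7 = 4467.6
  melt ice: 128·334 = 42752
  meltwater 0→T: 128·4.18·T = 535.04 T
  water cools: 314·4.18·(T − 89.7) = 1312.5(T − 89.7)
1847.6 T = 117733 − 47220 = 70513
T ≈ 38.17 °C. Since T > 0 °C, the all-ice-melts assumption holds.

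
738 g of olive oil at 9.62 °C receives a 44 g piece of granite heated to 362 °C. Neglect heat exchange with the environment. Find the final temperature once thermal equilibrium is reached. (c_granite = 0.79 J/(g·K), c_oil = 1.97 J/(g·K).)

T_f ≈ 17.8 °C

Set heat shed by the hot body equal to heat absorbed by the cold body:
44×0.79×(362 − T) = 738×1.97×(T − 9.62)
34.76(362 − T) = 1453.9(T − 9.62)
1488.6 T = 26569  ⇒  T ≈ 17.85 °C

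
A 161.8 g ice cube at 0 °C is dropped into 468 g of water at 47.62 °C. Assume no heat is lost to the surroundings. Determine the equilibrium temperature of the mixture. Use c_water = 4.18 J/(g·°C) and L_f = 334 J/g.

Sum of m c ΔT and latent-heat terms is zero:
latent heat to melt: 161.8·334 = 54041; meltwater 0→T: 161.8·4.18·T = 676.32 T; water cools: 468·4.18·(T − 47.62) = 1956.2(T − 47.62)
2632.6 T = 93156 − 54041 = 39115
T ≈ 14.86 °C. Since T > 0 °C, the all-ice-melts assumption holds.

T_f ≈ 14.9 °C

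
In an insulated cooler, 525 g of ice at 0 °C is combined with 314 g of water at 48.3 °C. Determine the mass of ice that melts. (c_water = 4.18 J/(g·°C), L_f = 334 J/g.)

Cooling the water to 0 °C releases 314×4.18×48.3 = 63395 J.
Melting all 525 g of ice would need 525×334 = 175350 J.
63395 J < 175350 J, so only part of the ice melts and the system sits at 0 °C.
m_melt = 63395 / L_f = 189.8 g.

m_melted ≈ 190 g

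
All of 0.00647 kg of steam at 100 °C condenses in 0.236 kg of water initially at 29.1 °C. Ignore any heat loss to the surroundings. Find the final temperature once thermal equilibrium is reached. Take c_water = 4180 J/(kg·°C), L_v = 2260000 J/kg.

T_f ≈ 45.4 °C

Energy conservation, ΣQ = 0:
condense steam: −0.00647·2260000 = −14622
  condensate cools 100→T: 0.00647·4180·(T − 100) = 27.04(T − 100)
  original water: 986.48(T − 29.1)
1013.5 T = 14622 + 2704.5 + 28707 = 46033
T ≈ 45.42 °C, under the boiling point, so the assumption holds.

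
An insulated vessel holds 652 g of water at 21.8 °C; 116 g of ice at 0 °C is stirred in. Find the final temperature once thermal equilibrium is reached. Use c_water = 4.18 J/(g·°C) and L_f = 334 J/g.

Net heat exchanged in the isolated system is zero:
fusion: m_ice L_f = 116·334 = 38744; warm the meltwater: 484.88 T; water: 2725.4(T − 21.8)
3210.2 T = 59413 − 38744 = 20669
T ≈ 6.44 °C (positive, so assuming full melt was valid).

T_f ≈ 6.4 °C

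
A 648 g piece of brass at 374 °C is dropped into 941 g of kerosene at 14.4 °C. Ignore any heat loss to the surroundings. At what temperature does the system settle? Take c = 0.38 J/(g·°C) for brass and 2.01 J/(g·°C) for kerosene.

T_f ≈ 55.8 °C

Let T be the final temperature. ΣQ_i = 0:
648×0.38×(T − 374) + 941×2.01×(T − 14.4) = 0
2137.6 T = 119330
T ≈ 55.82 °C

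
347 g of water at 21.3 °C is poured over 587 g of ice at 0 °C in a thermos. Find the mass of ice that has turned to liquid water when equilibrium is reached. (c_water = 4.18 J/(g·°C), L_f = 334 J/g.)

Water can give up m c ΔT = 347·4.18·21.3 = 30895 J before reaching 0 °C.
To melt every bit of ice: 587·334 = 196058 J.
Since 30895 < 196058 J, not all the ice melts; equilibrium is at 0 °C.
m_melt = 30895 / L_f = 92.5 g.

m_melted ≈ 92.5 g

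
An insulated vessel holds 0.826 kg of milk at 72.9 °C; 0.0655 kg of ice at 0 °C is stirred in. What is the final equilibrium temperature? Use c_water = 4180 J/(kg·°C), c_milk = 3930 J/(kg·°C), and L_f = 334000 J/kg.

T_f ≈ 61.0 °C

Conservation of energy gives ΣQ = 0:
fusion: m_ice L_f = 0.0655·334000 = 21877
  meltwater 0→T: 0.0655·4180·T = 273.79 T
  milk cools: 0.826·3930·(T − 72.9) = 3246.2(T − 72.9)
3520 T = 236647 − 21877 = 214770
T ≈ 61.01 °C. Since T > 0 °C, the all-ice-melts assumption holds.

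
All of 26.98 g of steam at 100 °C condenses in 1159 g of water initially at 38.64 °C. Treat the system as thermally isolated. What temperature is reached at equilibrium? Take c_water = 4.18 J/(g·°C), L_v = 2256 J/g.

T_f ≈ 52.3 °C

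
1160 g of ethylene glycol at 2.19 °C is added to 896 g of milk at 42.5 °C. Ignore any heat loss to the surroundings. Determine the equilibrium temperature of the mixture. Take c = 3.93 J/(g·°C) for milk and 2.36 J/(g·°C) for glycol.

T_f ≈ 24.9 °C

Heat gained plus heat lost sum to zero:
896*3.93*(T − 42.5) + 1160*2.36*(T − 2.19) = 0
3521.3(T − 42.5) + 2737.6(T − 2.19) = 0
(3521.3 + 2737.6) T = 3521.3*42.5 + 2737.6*2.19
T = 155650 / 6258.9 = 24.9 °C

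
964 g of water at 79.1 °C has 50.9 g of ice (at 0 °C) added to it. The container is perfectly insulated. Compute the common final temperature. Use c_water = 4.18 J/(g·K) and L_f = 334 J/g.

Taking heat into each body as positive, Σ m c ΔT = 0:
melt ice: 50.9·334 = 17001; warm the meltwater: 212.76 T; water cools: 964·4.18·(T − 79.1) = 4029.5(T − 79.1)
4242.3 T = 318735 − 17001 = 301734
T ≈ 71.13 °C. Since T > 0 °C, the all-ice-melts assumption holds.

T_f ≈ 71.1 °C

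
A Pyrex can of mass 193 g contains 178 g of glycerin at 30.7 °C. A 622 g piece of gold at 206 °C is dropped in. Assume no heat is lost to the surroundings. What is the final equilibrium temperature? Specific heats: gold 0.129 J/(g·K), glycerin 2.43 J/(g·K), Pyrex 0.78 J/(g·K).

T_f ≈ 51.9 °C

Setting the total heat transfer to zero:
622*0.129*(T − 206) + 178*2.43*(T − 30.7) + 193*0.78*(T − 30.7) = 0
80.24(T − 206) + 432.54(T − 30.7) + 150.54(T − 30.7) = 0
(80.24 + 432.54 + 150.54) T = 80.24*206 + 432.54*30.7 + 150.54*30.7
T ≈ 51.91 °C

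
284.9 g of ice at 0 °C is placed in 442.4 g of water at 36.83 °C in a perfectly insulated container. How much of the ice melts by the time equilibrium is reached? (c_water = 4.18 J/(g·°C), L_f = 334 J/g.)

Heat available from the water dropping to 0 °C: 442.4·4.18·36.83 = 68107 J.
To melt every bit of ice: 284.9·334 = 95157 J.
Since 68107 < 95157 J, not all the ice melts; equilibrium is at 0 °C.
Mass melted = 68107/334 ≈ 203.9 g.

m_melted ≈ 204 g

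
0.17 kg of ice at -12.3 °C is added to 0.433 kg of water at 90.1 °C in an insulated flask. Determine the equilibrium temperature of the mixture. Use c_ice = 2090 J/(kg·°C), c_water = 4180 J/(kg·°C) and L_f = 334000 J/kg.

T_f ≈ 40.4 °C

Let T be the final temperature. ΣQ_i = 0:
ice -12.3→0 °C: 0.17×2090×12.3 = 4370.2; melt ice: 0.17×334000 = 56780; meltwater 0→T: 0.17×4180×T = 710.6 T; water cools: 0.433×4180×(T − 90.1) = 1809.9(T − 90.1)
2520.5 T = 163076 − 61150 = 101925
T ≈ 40.44 °C (positive, so assuming full melt was valid).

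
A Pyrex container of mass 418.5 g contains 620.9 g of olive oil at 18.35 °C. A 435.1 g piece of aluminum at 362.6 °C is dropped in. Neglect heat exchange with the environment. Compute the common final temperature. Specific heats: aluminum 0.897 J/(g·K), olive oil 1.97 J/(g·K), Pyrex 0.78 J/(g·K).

T_f ≈ 87.6 °C

Conservation of energy gives ΣQ = 0:
435.1·0.897·(T − 362.6) + 620.9·1.97·(T − 18.35) + 418.5·0.78·(T − 18.35) = 0
390.28(T − 362.6) + 1223.2(T − 18.35) + 326.43(T − 18.35) = 0
(390.28 + 1223.2 + 326.43) T = 390.28·362.6 + 1223.2·18.35 + 326.43·18.35
T ≈ 87.61 °C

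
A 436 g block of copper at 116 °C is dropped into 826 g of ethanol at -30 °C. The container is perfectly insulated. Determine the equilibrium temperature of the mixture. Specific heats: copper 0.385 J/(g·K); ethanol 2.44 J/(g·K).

Energy conservation, ΣQ = 0:
436×0.385×(T − 116) + 826×2.44×(T − (-30)) = 0
167.86(T − 116) + 2015.4(T − (-30)) = 0
(167.86 + 2015.4) T = 167.86×116 + 2015.4×(-30)
T = -40991 / 2183.3 = -18.8 °C

T_f ≈ -18.8 °C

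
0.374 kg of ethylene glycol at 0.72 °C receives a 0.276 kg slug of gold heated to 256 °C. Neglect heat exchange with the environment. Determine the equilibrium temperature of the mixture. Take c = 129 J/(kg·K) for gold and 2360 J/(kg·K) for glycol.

Heat lost by the gold equals heat gained by the glycol:
0.276*129*(256 − T) = 0.374*2360*(T − 0.72)
35.6(256 − T) = 882.64(T − 0.72)
918.24 T = 9750.1  ⇒  T ≈ 10.62 °C

T_f ≈ 10.6 °C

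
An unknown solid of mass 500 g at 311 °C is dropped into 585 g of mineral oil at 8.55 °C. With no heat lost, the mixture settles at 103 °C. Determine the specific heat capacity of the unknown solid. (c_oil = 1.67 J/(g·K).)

Energy conservation, ΣQ = 0:
500×c×(103 − 311) + 585×1.67×(103 − 8.55) = 0
-104000 c = -92273
c = -92273/-104000 ≈ 0.8872 J/(g·K)

c ≈ 0.887 J/(g·K)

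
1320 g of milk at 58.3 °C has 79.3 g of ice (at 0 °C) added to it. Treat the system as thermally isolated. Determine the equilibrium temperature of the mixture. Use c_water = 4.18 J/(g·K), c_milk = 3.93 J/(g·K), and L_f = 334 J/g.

Heat gained plus heat lost sum to zero:
melt ice: 79.3×334 = 26486
  warm the meltwater: 331.47 T
  milk cools: 1320×3.93×(T − 58.3) = 5187.6(T − 58.3)
5519.1 T = 302437 − 26486 = 275951
T ≈ 50.00 °C — above 0 °C, consistent with complete melting.

T_f ≈ 50.0 °C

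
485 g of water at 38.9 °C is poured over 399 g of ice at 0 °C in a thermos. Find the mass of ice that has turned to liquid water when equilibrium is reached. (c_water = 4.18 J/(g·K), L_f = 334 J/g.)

Heat available from the water dropping to 0 °C: 485·4.18·38.9 = 78862 J.
Fully melting the ice requires m_ice L_f = 399·334 = 133266 J.
78862 J < 133266 J, so only part of the ice melts and the system sits at 0 °C.
m_melt = 78862 / L_f = 236.1 g.

m_melted ≈ 236 g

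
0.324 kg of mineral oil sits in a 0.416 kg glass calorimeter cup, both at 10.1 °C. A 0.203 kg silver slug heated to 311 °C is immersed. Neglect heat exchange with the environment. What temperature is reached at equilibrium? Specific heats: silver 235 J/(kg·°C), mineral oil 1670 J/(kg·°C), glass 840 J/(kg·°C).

T_f ≈ 25.4 °C

Conservation of energy gives ΣQ = 0:
0.203×235×(T − 311) + 0.324×1670×(T − 10.1) + 0.416×840×(T − 10.1) = 0
47.71(T − 311) + 541.08(T − 10.1) + 349.44(T − 10.1) = 0
938.23 T = 23831
T = 23831/938.23 ≈ 25.40 °C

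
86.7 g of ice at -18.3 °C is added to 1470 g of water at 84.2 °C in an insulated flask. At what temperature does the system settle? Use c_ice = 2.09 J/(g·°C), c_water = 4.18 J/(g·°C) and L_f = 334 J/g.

T_f ≈ 74.6 °C

Let T be the final temperature. ΣQ_i = 0:
warm ice to 0 °C: 86.7×2.09×(0 − (-18.3)) = 3316; latent heat to melt: 86.7×334 = 28958; warm the meltwater: 362.41 T; water: 6144.6(T − 84.2)
6507 T = 517375 − 32274 = 485102
T ≈ 74.55 °C (positive, so assuming full melt was valid).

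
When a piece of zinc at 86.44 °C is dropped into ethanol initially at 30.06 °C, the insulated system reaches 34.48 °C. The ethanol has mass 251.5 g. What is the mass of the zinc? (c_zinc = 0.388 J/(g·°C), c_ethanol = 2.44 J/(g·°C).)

|Q_zinc| = |Q_ethanol|:
m×0.388×(86.44 − 34.48) = 251.5×2.44×(34.48 − 30.06)
20.16 m = 2712.4  ⇒  m ≈ 134.5 g

m ≈ 135 g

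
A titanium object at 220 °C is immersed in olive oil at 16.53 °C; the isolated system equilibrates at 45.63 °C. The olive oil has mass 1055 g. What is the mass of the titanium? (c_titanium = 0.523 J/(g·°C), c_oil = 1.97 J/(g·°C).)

Net heat exchanged in the isolated system is zero:
m·0.523·(45.63 − 220) + 1055·1.97·(45.63 − 16.53) = 0
-91.2 m = -60480
m = -60480/-91.2 ≈ 663.2 g

m ≈ 663 g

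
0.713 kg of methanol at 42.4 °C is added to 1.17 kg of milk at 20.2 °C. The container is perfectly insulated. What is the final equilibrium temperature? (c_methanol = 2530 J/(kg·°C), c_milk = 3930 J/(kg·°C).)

Conservation of energy gives ΣQ = 0:
0.713·2530·(T − 42.4) + 1.17·3930·(T − 20.2) = 0
(1803.9 + 4598.1) T = 1803.9·42.4 + 4598.1·20.2
T = 169367/6402 ≈ 26.46 °C

T_f ≈ 26.5 °C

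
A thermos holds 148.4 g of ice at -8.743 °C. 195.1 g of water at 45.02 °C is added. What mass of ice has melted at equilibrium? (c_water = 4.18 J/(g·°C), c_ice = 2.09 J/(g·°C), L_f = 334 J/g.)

Water can give up m c ΔT = 195.1·4.18·45.02 = 36715 J before reaching 0 °C.
Warming the ice to 0 °C takes 148.4·2.09·8.743 = 2711.7 J, leaving 34003 J for melting.
Melting all 148.4 g of ice would need 148.4·334 = 49566 J.
That's not enough to melt it all — equilibrium is at 0 °C with ice remaining.
Mass melted = 34003/334 ≈ 101.8 g.

m_melted ≈ 102 g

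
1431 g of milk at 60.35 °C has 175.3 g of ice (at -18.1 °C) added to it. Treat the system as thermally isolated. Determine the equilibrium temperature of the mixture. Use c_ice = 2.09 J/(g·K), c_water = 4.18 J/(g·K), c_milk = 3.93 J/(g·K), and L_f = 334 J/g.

T_f ≈ 43.1 °C

Sum of m c ΔT and latent-heat terms is zero:
warm ice to 0 °C: 175.3·2.09·(0 − (-18.1)) = 6631.4; melt ice: 175.3·334 = 58550; warm the meltwater: 732.75 T; milk cools: 1431·3.93·(T − 60.35) = 5623.8(T − 60.35)
6356.6 T = 339398 − 65182 = 274217
T ≈ 43.14 °C (positive, so assuming full melt was valid).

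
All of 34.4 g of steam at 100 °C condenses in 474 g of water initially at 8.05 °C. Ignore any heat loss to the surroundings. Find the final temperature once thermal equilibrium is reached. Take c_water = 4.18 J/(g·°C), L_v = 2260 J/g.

Heat gained plus heat lost sum to zero:
steam→water at 100 °C releases m L_v = 34.4·2260 = 77744; condensate cools 100→T: 34.4·4.18·(T − 100) = 143.79(T − 100); water warms: 474·4.18·(T − 8.05) = 1981.3(T − 8.05)
2125.1 T = 77744 + 14379 + 15950 = 108073
T ≈ 50.86 °C, under the boiling point, so the assumption holds.

T_f ≈ 50.9 °C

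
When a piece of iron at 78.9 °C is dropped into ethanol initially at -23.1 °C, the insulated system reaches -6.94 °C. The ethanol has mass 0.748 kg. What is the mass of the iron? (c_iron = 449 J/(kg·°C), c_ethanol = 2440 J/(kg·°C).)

m ≈ 0.765 kg

Heat lost by the iron = heat gained by the ethanol:
m×449×(78.9 − -6.94) = 0.748×2440×(-6.94 − (-23.1))
38542 m = 29494  ⇒  m ≈ 0.7652 kg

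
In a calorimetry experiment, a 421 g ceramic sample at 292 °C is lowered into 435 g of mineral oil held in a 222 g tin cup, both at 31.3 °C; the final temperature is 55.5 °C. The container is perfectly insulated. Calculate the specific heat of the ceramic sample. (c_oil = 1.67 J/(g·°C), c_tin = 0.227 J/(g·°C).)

Conservation of energy gives ΣQ = 0:
421×c×(55.5 − 292) + 435×1.67×(55.5 − 31.3) + 222×0.227×(55.5 − 31.3) = 0
-99566 c = -18800
c = -18800/-99566 ≈ 0.1888 J/(g·°C)

c ≈ 0.189 J/(g·°C)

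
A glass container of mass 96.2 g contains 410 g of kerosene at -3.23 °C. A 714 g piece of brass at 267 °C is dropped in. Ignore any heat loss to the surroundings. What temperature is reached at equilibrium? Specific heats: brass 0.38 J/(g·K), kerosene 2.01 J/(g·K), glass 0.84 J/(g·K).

T_f ≈ 59.1 °C

Setting the total heat transfer to zero:
714*0.38*(T − 267) + 410*2.01*(T − (-3.23)) + 96.2*0.84*(T − (-3.23)) = 0
271.32(T − 267) + 824.1(T − (-3.23)) + 80.81(T − (-3.23)) = 0
(271.32 + 824.1 + 80.81) T = 271.32*267 + 824.1*(-3.23) + 80.81*(-3.23)
T = 69520 / 1176.2 = 59.1 °C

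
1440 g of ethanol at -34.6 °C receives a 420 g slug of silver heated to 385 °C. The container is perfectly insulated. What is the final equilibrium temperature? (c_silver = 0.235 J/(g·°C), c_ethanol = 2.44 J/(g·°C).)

T_f ≈ -23.1 °C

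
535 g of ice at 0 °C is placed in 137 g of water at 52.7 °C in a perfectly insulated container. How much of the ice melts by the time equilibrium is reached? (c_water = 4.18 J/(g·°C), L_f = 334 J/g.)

Cooling the water to 0 °C releases 137×4.18×52.7 = 30179 J.
Fully melting the ice requires m_ice L_f = 535×334 = 178690 J.
Since 30179 < 178690 J, not all the ice melts; equilibrium is at 0 °C.
m_melt = 30179 / L_f = 90.36 g.

m_melted ≈ 90.4 g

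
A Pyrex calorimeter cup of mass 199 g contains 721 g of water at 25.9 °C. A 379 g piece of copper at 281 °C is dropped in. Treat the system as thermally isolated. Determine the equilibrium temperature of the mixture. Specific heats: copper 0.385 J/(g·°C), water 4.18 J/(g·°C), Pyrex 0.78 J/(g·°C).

T_f ≈ 37.1 °C

T_f is the heat-capacity-weighted average of the initial temperatures:
T_f = (145.91×281 + 3013.8×25.9 + 155.22×25.9) / (145.91 + 3013.8 + 155.22)
    = 123079 / 3314.9 ≈ 37.13 °C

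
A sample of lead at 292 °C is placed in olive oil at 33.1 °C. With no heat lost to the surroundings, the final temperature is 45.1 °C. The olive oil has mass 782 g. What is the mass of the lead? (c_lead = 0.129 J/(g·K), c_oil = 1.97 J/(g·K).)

m ≈ 580 g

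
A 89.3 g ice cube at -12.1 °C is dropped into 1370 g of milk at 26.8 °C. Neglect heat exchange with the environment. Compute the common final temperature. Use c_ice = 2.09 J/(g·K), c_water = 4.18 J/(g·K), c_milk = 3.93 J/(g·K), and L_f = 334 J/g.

T_f ≈ 19.5 °C

Let T be the final temperature. ΣQ_i = 0:
warm ice to 0 °C: 89.3×2.09×(0 − (-12.1)) = 2258.3
  latent heat to melt: 89.3×334 = 29826
  warm the meltwater: 373.27 T
  milk: 5384.1(T − 26.8)
5757.4 T = 144294 − 32085 = 112209
T ≈ 19.49 °C (positive, so assuming full melt was valid).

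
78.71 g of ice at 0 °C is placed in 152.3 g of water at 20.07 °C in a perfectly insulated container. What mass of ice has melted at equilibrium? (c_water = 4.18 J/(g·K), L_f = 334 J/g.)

Water can give up m c ΔT = 152.3×4.18×20.07 = 12777 J before reaching 0 °C.
To melt every bit of ice: 78.71×334 = 26289 J.
Since 12777 < 26289 J, not all the ice melts; equilibrium is at 0 °C.
m_melt = 12777 / L_f = 38.25 g.

m_melted ≈ 38.3 g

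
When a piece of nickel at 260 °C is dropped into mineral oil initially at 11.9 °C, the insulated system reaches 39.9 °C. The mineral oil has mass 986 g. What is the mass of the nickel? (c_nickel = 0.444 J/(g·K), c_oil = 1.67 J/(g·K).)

m ≈ 472 g

Conservation of energy gives ΣQ = 0:
m·0.444·(39.9 − 260) + 986·1.67·(39.9 − 11.9) = 0
-97.72 m = -46105
m = -46105/-97.72 ≈ 471.8 g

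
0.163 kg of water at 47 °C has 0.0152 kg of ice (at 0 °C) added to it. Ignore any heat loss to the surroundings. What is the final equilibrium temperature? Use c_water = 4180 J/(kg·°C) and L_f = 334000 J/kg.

T_f ≈ 36.2 °C

Energy balance with sensible and latent terms:
fusion: m_ice L_f = 0.0152×334000 = 5076.8
  meltwater 0→T: 0.0152×4180×T = 63.54 T
  water: 681.34(T − 47)
744.88 T = 32023 − 5076.8 = 26946
T ≈ 36.18 °C (positive, so assuming full melt was valid).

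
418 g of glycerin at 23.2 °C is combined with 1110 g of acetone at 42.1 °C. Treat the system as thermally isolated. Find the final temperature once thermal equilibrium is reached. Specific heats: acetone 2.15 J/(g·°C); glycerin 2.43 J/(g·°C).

T_f ≈ 36.5 °C

Heat gained plus heat lost sum to zero:
1110×2.15×(T − 42.1) + 418×2.43×(T − 23.2) = 0
2386.5(T − 42.1) + 1015.7(T − 23.2) = 0
3402.2 T = 124037
T = 124037 / 3402.2 = 36.5 °C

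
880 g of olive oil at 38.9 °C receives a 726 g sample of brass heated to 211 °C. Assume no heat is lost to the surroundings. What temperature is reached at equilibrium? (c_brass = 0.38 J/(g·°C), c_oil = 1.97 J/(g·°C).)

T_f ≈ 62.5 °C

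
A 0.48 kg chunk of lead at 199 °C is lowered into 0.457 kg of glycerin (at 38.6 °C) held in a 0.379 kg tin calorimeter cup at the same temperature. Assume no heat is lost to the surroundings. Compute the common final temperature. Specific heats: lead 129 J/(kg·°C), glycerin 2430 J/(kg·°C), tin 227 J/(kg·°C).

T_f ≈ 46.5 °C

T_f = Σ m_i c_i T_i / Σ m_i c_i:
T_f = (61.92*199 + 1110.5*38.6 + 86.03*38.6) / (61.92 + 1110.5 + 86.03)
    = 58509 / 1258.5 ≈ 46.49 °C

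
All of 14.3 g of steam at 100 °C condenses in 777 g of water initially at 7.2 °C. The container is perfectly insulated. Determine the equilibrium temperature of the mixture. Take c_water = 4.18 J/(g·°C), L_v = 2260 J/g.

Taking heat into each body as positive, Σ m c ΔT = 0:
steam→water at 100 °C releases m L_v = 14.3·2260 = 32318; condensate cools 100→T: 14.3·4.18·(T − 100) = 59.77(T − 100); original water: 3247.9(T − 7.2)
3307.6 T = 32318 + 5977.4 + 23385 = 61680
T ≈ 18.65 °C (< 100 °C, so full condensation is consistent).

T_f ≈ 18.6 °C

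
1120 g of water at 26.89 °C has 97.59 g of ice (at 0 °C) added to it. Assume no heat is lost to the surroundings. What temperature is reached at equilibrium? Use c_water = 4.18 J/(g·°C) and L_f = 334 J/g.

T_f ≈ 18.3 °C

Taking heat into each body as positive, Σ m c ΔT = 0:
latent heat to melt: 97.59·334 = 32595; meltwater 0→T: 97.59·4.18·T = 407.93 T; water: 4681.6(T − 26.89)
5089.5 T = 125888 − 32595 = 93293
T ≈ 18.33 °C. Since T > 0 °C, the all-ice-melts assumption holds.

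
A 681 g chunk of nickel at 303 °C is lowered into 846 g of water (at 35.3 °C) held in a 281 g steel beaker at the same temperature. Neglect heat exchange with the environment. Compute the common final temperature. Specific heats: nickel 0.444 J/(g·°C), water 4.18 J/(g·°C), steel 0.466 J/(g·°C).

Conservation of energy gives ΣQ = 0:
681·0.444·(T − 303) + 846·4.18·(T − 35.3) + 281·0.466·(T − 35.3) = 0
302.36(T − 303) + 3536.3(T − 35.3) + 130.95(T − 35.3) = 0
3969.6 T = 221069
T ≈ 55.69 °C

T_f ≈ 55.7 °C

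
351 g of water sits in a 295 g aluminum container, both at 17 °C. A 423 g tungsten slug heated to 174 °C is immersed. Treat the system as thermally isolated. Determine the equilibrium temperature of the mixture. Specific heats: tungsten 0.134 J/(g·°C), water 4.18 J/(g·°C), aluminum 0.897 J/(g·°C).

Setting the total heat transfer to zero:
423·0.134·(T − 174) + 351·4.18·(T − 17) + 295·0.897·(T − 17) = 0
56.68(T − 174) + 1467.2(T − 17) + 264.62(T − 17) = 0
(56.68 + 1467.2 + 264.62) T = 56.68·174 + 1467.2·17 + 264.62·17
T = 39303 / 1788.5 = 22 °C

T_f ≈ 22.0 °C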